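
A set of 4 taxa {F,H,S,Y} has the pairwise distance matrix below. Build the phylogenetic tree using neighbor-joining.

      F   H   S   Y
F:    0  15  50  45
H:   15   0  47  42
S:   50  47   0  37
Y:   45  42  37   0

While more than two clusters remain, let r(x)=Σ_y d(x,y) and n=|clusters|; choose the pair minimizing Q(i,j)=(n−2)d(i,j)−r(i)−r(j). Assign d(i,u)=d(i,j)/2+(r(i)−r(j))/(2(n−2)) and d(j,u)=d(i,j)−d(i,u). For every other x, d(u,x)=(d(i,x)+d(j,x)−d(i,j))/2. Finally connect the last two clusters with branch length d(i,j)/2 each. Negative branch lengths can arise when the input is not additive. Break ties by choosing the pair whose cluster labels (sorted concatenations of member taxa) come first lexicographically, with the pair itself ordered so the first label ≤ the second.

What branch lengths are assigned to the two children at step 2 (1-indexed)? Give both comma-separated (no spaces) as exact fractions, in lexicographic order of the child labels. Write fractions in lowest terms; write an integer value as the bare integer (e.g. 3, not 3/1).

step 1: merge (F,H) at d=15, Q=-184; branch lengths F→9, H→6; new cluster FH
  updated: d(FH,S)=41, d(FH,Y)=36
step 2: merge (FH,S) at d=41, Q=-114; branch lengths FH→20, S→21; new cluster FHS
  updated: d(FHS,Y)=16
step 3: merge (FHS,Y) at d=16; branch lengths FHS→8, Y→8; new cluster FHSY
final tree: (((F:9,H:6):20,S:21):8,Y:8)
total length: 72

20,21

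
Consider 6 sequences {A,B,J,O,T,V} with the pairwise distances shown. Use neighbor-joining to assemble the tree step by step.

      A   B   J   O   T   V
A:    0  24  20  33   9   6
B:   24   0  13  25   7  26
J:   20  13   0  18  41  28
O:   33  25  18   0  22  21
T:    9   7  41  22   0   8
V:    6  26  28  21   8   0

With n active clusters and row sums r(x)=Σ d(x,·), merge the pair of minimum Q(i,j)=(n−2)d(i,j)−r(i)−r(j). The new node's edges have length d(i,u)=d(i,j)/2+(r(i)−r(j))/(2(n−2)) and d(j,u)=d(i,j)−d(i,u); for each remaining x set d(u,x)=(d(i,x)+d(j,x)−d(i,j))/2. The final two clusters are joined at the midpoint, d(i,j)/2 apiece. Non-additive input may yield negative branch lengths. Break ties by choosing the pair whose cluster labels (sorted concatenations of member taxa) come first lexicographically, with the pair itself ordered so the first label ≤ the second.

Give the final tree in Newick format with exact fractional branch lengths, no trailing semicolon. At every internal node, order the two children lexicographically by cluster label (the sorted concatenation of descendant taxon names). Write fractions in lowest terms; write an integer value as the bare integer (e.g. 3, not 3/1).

(((A:13/4,V:11/4):17/4,(B:21/4,(J:73/8,O:71/8):19/4):17/2):5/8,T:5/8)

1. join J+O (d=18, Q=-167) ⇒ JO; edges |J|=73/8, |O|=71/8
  updated: d(A,JO)=35/2, d(B,JO)=10, d(JO,T)=45/2, d(JO,V)=31/2
2. join B+JO (d=10, Q=-205/2) ⇒ BJO; edges |B|=21/4, |JO|=19/4
  updated: d(A,BJO)=63/4, d(BJO,T)=39/4, d(BJO,V)=63/4
3. join A+V (d=6, Q=-97/2) ⇒ AV; edges |A|=13/4, |V|=11/4
  updated: d(AV,BJO)=51/4, d(AV,T)=11/2
4. join AV+BJO (d=51/4, Q=-28) ⇒ ABJOV; edges |AV|=17/4, |BJO|=17/2
  updated: d(ABJOV,T)=5/4
5. join ABJOV+T (d=5/4) ⇒ ABJOTV; edges |ABJOV|=5/8, |T|=5/8
final tree: (((A:13/4,V:11/4):17/4,(B:21/4,(J:73/8,O:71/8):19/4):17/2):5/8,T:5/8)
total length: 48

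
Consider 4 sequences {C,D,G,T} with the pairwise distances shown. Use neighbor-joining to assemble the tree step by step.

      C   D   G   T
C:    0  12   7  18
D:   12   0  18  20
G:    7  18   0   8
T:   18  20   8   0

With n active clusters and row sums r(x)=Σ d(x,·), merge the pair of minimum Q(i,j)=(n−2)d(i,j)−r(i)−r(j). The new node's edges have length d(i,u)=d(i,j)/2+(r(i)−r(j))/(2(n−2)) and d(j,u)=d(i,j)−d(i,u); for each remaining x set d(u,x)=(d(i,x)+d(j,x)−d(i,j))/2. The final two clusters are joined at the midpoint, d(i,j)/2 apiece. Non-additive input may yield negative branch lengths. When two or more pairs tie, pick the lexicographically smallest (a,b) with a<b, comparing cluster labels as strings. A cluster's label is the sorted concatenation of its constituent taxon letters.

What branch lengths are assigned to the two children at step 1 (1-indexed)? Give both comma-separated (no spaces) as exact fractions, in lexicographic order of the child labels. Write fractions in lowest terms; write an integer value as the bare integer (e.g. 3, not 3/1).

iteration 1: select C,D (d=12, Q=-63); attach at lengths (11/4, 37/4); label the merged cluster CD
  updated: d(CD,G)=13/2, d(CD,T)=13
iteration 2: select CD,G (d=13/2, Q=-55/2); attach at lengths (23/4, 3/4); label the merged cluster CDG
  updated: d(CDG,T)=29/4
iteration 3: select CDG,T (d=29/4); attach at lengths (29/8, 29/8); label the merged cluster CDGT
final tree: (((C:11/4,D:37/4):23/4,G:3/4):29/8,T:29/8)
total length: 103/4

11/4,37/4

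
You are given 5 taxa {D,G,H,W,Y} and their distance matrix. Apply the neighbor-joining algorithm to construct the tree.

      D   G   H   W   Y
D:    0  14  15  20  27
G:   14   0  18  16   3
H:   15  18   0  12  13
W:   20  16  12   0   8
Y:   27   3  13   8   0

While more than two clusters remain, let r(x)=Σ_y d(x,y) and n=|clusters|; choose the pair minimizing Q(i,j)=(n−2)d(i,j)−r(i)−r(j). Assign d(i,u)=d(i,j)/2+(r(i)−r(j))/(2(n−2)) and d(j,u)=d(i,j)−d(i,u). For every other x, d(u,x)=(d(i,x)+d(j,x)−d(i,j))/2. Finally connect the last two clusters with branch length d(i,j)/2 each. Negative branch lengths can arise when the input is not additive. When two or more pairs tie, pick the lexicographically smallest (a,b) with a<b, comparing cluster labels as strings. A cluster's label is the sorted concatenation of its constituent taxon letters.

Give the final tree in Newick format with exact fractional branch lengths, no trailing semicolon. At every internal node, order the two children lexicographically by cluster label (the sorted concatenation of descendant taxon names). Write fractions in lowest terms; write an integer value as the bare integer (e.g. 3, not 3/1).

step 1: merge (G,Y) at d=3, Q=-93; branch lengths G→3/2, Y→3/2; new cluster GY
  updated: d(D,GY)=19, d(GY,H)=14, d(GY,W)=21/2
step 2: merge (D,H) at d=15, Q=-65; branch lengths D→43/4, H→17/4; new cluster DH
  updated: d(DH,GY)=9, d(DH,W)=17/2
step 3: merge (DH,GY) at d=9, Q=-28; branch lengths DH→7/2, GY→11/2; new cluster DGHY
  updated: d(DGHY,W)=5
step 4: merge (DGHY,W) at d=5; branch lengths DGHY→5/2, W→5/2; new cluster DGHWY
final tree: (((D:43/4,H:17/4):7/2,(G:3/2,Y:3/2):11/2):5/2,W:5/2)
total length: 32

(((D:43/4,H:17/4):7/2,(G:3/2,Y:3/2):11/2):5/2,W:5/2)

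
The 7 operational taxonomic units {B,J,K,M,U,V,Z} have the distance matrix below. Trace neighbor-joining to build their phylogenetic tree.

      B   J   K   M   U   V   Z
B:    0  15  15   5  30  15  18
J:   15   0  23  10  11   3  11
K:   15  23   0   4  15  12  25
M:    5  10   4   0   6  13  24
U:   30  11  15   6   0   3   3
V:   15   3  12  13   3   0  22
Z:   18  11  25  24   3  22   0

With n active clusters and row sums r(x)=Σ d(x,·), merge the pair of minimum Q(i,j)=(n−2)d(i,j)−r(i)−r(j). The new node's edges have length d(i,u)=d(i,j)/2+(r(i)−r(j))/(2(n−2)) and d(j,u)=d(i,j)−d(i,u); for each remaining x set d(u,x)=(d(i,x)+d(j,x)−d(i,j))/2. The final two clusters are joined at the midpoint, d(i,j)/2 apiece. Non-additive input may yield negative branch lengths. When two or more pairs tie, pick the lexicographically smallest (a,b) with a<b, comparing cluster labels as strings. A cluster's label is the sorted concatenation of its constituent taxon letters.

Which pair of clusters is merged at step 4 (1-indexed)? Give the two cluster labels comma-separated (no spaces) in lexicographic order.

B,JUVZ

step 1: merge (U,Z) at d=3, Q=-156; branch lengths U→-2, Z→5; new cluster UZ
  updated: d(B,UZ)=45/2, d(J,UZ)=19/2, d(K,UZ)=37/2, d(M,UZ)=27/2, d(UZ,V)=11
step 2: merge (J,V) at d=3, Q=-205/2; branch lengths J→37/16, V→11/16; new cluster JV
  updated: d(B,JV)=27/2, d(JV,K)=16, d(JV,M)=10, d(JV,UZ)=35/4
step 3: merge (JV,UZ) at d=35/4, Q=-341/4; branch lengths JV→15/8, UZ→55/8; new cluster JUVZ
  updated: d(B,JUVZ)=109/8, d(JUVZ,K)=103/8, d(JUVZ,M)=59/8
step 4: merge (B,JUVZ) at d=109/8, Q=-161/4; branch lengths B→27/4, JUVZ→55/8; new cluster BJUVZ
  updated: d(BJUVZ,K)=57/8, d(BJUVZ,M)=-5/8
step 5: merge (BJUVZ,K) at d=57/8, Q=-21/2; branch lengths BJUVZ→5/4, K→47/8; new cluster BJKUVZ
  updated: d(BJKUVZ,M)=-15/8
step 6: merge (BJKUVZ,M) at d=-15/8; branch lengths BJKUVZ→-15/16, M→-15/16; new cluster BJKMUVZ
final tree: (((B:27/4,((J:37/16,V:11/16):15/8,(U:-2,Z:5):55/8):55/8):5/4,K:47/8):-15/16,M:-15/16)
total length: 269/8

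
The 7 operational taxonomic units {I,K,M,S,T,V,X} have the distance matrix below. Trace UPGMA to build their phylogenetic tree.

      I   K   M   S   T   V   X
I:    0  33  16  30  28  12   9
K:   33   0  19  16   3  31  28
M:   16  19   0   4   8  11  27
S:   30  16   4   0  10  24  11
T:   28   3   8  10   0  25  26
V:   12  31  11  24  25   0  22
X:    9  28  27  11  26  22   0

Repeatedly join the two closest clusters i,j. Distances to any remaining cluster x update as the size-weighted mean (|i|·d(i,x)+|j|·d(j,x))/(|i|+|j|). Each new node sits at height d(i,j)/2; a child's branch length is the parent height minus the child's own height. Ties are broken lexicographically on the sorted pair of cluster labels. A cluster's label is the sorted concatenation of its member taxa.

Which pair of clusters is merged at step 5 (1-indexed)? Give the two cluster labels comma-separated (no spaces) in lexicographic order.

step 1: merge (K,T) at d=3; branch lengths K→3/2, T→3/2; new cluster KT
  updated: d(I,KT)=61/2, d(KT,M)=27/2, d(KT,S)=13, d(KT,V)=28, d(KT,X)=27
step 2: merge (M,S) at d=4; branch lengths M→2, S→2; new cluster MS
  updated: d(I,MS)=23, d(KT,MS)=53/4, d(MS,V)=35/2, d(MS,X)=19
step 3: merge (I,X) at d=9; branch lengths I→9/2, X→9/2; new cluster IX
  updated: d(IX,KT)=115/4, d(IX,MS)=21, d(IX,V)=17
step 4: merge (KT,MS) at d=53/4; branch lengths KT→41/8, MS→37/8; new cluster KMST
  updated: d(IX,KMST)=199/8, d(KMST,V)=91/4
step 5: merge (IX,V) at d=17; branch lengths IX→4, V→17/2; new cluster IVX
  updated: d(IVX,KMST)=145/6
step 6: merge (IVX,KMST) at d=145/6; branch lengths IVX→43/12, KMST→131/24; new cluster IKMSTVX
final tree: (((I:9/2,X:9/2):4,V:17/2):43/12,((K:3/2,T:3/2):41/8,(M:2,S:2):37/8):131/24)
total length: 1135/24

IX,V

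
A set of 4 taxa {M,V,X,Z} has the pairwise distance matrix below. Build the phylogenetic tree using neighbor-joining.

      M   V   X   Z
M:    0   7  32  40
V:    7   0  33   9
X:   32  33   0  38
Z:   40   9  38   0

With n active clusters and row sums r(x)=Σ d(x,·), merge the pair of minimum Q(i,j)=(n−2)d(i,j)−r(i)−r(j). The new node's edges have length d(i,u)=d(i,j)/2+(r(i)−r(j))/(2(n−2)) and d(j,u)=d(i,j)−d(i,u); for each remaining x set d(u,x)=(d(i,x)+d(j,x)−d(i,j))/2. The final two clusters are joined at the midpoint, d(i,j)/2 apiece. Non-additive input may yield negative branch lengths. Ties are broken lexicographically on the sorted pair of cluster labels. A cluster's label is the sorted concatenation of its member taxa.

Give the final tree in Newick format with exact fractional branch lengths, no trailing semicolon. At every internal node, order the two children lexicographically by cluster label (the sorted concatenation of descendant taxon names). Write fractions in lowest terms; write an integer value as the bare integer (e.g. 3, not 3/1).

step 1: merge (M,X) at d=32, Q=-118; branch lengths M→10, X→22; new cluster MX
  updated: d(MX,V)=4, d(MX,Z)=23
step 2: merge (MX,V) at d=4, Q=-36; branch lengths MX→9, V→-5; new cluster MVX
  updated: d(MVX,Z)=14
step 3: merge (MVX,Z) at d=14; branch lengths MVX→7, Z→7; new cluster MVXZ
final tree: (((M:10,X:22):9,V:-5):7,Z:7)
total length: 50

(((M:10,X:22):9,V:-5):7,Z:7)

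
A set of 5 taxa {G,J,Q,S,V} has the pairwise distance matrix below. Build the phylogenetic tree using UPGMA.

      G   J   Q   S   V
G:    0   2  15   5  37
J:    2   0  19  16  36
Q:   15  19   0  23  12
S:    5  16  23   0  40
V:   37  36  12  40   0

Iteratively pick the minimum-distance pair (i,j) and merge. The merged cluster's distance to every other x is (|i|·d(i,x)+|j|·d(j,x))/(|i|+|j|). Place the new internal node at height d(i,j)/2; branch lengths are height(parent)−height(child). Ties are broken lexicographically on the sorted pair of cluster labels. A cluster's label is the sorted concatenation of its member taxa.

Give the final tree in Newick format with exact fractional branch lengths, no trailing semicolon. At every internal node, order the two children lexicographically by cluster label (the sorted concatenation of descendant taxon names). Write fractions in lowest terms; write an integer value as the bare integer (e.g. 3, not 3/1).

1. join G+J (d=2) ⇒ GJ; edges |G|=1, |J|=1
  updated: d(GJ,Q)=17, d(GJ,S)=21/2, d(GJ,V)=73/2
2. join GJ+S (d=21/2) ⇒ GJS; edges |GJ|=17/4, |S|=21/4
  updated: d(GJS,Q)=19, d(GJS,V)=113/3
3. join Q+V (d=12) ⇒ QV; edges |Q|=6, |V|=6
  updated: d(GJS,QV)=85/3
4. join GJS+QV (d=85/3) ⇒ GJQSV; edges |GJS|=107/12, |QV|=49/6
final tree: (((G:1,J:1):17/4,S:21/4):107/12,(Q:6,V:6):49/6)
total length: 487/12

(((G:1,J:1):17/4,S:21/4):107/12,(Q:6,V:6):49/6)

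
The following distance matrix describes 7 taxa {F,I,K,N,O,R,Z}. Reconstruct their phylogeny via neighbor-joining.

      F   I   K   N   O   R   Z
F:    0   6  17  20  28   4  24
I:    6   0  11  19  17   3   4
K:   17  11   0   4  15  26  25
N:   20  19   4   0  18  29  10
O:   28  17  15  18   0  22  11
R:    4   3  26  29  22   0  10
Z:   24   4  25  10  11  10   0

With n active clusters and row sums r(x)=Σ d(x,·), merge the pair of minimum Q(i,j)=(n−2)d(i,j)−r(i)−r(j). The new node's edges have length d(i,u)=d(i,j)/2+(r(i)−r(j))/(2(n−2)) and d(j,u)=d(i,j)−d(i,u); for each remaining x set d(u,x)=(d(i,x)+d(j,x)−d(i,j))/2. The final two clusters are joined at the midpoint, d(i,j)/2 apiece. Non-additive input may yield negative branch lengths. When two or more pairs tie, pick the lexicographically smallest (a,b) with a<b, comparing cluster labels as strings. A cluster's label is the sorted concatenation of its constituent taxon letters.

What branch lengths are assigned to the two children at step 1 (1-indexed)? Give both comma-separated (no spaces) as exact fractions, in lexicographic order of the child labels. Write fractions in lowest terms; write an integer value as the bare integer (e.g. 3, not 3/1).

1. join K+N (d=4, Q=-178) ⇒ KN; edges |K|=9/5, |N|=11/5
  updated: d(F,KN)=33/2, d(I,KN)=13, d(KN,O)=29/2, d(KN,R)=51/2, d(KN,Z)=31/2
2. join F+R (d=4, Q=-127) ⇒ FR; edges |F|=15/4, |R|=1/4
  updated: d(FR,I)=5/2, d(FR,KN)=19, d(FR,O)=23, d(FR,Z)=15
3. join FR+I (d=5/2, Q=-177/2) ⇒ FIR; edges |FR|=61/12, |I|=-31/12
  updated: d(FIR,KN)=59/4, d(FIR,O)=75/4, d(FIR,Z)=33/4
4. join FIR+Z (d=33/4, Q=-60) ⇒ FIRZ; edges |FIR|=47/8, |Z|=19/8
  updated: d(FIRZ,KN)=11, d(FIRZ,O)=43/4
5. join FIRZ+KN (d=11, Q=-145/4) ⇒ FIKNRZ; edges |FIRZ|=29/8, |KN|=59/8
  updated: d(FIKNRZ,O)=57/8
6. join FIKNRZ+O (d=57/8) ⇒ FIKNORZ; edges |FIKNRZ|=57/16, |O|=57/16
final tree: (((((F:15/4,R:1/4):61/12,I:-31/12):47/8,Z:19/8):29/8,(K:9/5,N:11/5):59/8):57/16,O:57/16)
total length: 295/8

9/5,11/5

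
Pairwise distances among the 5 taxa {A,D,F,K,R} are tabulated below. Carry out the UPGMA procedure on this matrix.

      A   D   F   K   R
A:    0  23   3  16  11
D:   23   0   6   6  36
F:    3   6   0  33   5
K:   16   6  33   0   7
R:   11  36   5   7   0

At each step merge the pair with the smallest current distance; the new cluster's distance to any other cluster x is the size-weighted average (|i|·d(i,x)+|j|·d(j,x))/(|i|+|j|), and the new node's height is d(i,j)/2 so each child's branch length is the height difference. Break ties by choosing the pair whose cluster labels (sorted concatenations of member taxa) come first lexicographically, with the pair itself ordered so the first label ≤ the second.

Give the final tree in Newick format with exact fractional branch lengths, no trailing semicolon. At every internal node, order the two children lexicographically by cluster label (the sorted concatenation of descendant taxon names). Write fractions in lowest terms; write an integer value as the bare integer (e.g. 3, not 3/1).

(((A:3/2,F:3/2):5/2,R:4):73/12,(D:3,K:3):85/12)

step 1: merge (A,F) at d=3; branch lengths A→3/2, F→3/2; new cluster AF
  updated: d(AF,D)=29/2, d(AF,K)=49/2, d(AF,R)=8
step 2: merge (D,K) at d=6; branch lengths D→3, K→3; new cluster DK
  updated: d(AF,DK)=39/2, d(DK,R)=43/2
step 3: merge (AF,R) at d=8; branch lengths AF→5/2, R→4; new cluster AFR
  updated: d(AFR,DK)=121/6
step 4: merge (AFR,DK) at d=121/6; branch lengths AFR→73/12, DK→85/12; new cluster ADFKR
final tree: (((A:3/2,F:3/2):5/2,R:4):73/12,(D:3,K:3):85/12)
total length: 86/3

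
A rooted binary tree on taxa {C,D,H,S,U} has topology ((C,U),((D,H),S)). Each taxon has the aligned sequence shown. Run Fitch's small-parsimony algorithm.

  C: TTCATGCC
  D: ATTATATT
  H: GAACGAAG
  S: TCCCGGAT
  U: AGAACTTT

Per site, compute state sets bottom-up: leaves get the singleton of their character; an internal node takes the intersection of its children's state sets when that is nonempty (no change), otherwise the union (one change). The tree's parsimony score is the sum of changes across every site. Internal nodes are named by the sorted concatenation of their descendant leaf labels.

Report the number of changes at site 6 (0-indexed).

[col 0] CU: children C:{T}, U:{A} ∪→ {A,T}; cost 1
[col 0] DH: children D:{A}, H:{G} ∪→ {A,G}; cost 1
[col 0] DHS: children DH:{A,G}, S:{T} ∪→ {A,G,T}; cost 1
[col 0] CDHSU: children CU:{A,T}, DHS:{A,G,T} ∩→ {A,T}; cost 0
[col 1] CU: children C:{T}, U:{G} ∪→ {G,T}; cost 1
[col 1] DH: children D:{T}, H:{A} ∪→ {A,T}; cost 1
[col 1] DHS: children DH:{A,T}, S:{C} ∪→ {A,C,T}; cost 1
[col 1] CDHSU: children CU:{G,T}, DHS:{A,C,T} ∩→ {T}; cost 0
[col 2] CU: children C:{C}, U:{A} ∪→ {A,C}; cost 1
[col 2] DH: children D:{T}, H:{A} ∪→ {A,T}; cost 1
[col 2] DHS: children DH:{A,T}, S:{C} ∪→ {A,C,T}; cost 1
[col 2] CDHSU: children CU:{A,C}, DHS:{A,C,T} ∩→ {A,C}; cost 0
[col 3] CU: children C:{A}, U:{A} ∩→ {A}; cost 0
[col 3] DH: children D:{A}, H:{C} ∪→ {A,C}; cost 1
[col 3] DHS: children DH:{A,C}, S:{C} ∩→ {C}; cost 0
[col 3] CDHSU: children CU:{A}, DHS:{C} ∪→ {A,C}; cost 1
[col 4] CU: children C:{T}, U:{C} ∪→ {C,T}; cost 1
[col 4] DH: children D:{T}, H:{G} ∪→ {G,T}; cost 1
[col 4] DHS: children DH:{G,T}, S:{G} ∩→ {G}; cost 0
[col 4] CDHSU: children CU:{C,T}, DHS:{G} ∪→ {C,G,T}; cost 1
[col 5] CU: children C:{G}, U:{T} ∪→ {G,T}; cost 1
[col 5] DH: children D:{A}, H:{A} ∩→ {A}; cost 0
[col 5] DHS: children DH:{A}, S:{G} ∪→ {A,G}; cost 1
[col 5] CDHSU: children CU:{G,T}, DHS:{A,G} ∩→ {G}; cost 0
[col 6] CU: children C:{C}, U:{T} ∪→ {C,T}; cost 1
[col 6] DH: children D:{T}, H:{A} ∪→ {A,T}; cost 1
[col 6] DHS: children DH:{A,T}, S:{A} ∩→ {A}; cost 0
[col 6] CDHSU: children CU:{C,T}, DHS:{A} ∪→ {A,C,T}; cost 1
[col 7] CU: children C:{C}, U:{T} ∪→ {C,T}; cost 1
[col 7] DH: children D:{T}, H:{G} ∪→ {G,T}; cost 1
[col 7] DHS: children DH:{G,T}, S:{T} ∩→ {T}; cost 0
[col 7] CDHSU: children CU:{C,T}, DHS:{T} ∩→ {T}; cost 0
per-site changes: [3, 3, 3, 2, 3, 2, 3, 2]; total = 21

3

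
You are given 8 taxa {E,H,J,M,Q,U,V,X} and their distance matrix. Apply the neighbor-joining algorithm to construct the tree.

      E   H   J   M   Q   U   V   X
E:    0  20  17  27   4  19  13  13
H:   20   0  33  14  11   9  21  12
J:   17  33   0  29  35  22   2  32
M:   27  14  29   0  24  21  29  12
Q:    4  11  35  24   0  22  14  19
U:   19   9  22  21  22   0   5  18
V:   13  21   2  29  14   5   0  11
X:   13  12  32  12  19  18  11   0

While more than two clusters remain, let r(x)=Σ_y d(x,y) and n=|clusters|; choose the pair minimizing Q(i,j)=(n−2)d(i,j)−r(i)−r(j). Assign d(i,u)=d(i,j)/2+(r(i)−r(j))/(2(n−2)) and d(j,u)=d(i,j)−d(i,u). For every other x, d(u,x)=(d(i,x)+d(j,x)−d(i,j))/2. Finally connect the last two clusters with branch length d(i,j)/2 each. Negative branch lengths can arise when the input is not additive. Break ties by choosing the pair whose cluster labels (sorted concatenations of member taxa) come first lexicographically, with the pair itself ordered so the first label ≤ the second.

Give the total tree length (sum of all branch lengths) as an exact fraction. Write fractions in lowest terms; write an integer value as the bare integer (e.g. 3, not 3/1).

iteration 1: select J,V (d=2, Q=-253); attach at lengths (29/4, -21/4); label the merged cluster JV
  updated: d(E,JV)=14, d(H,JV)=26, d(JV,M)=28, d(JV,Q)=47/2, d(JV,U)=25/2, d(JV,X)=41/2
iteration 2: select E,Q (d=4, Q=-361/2); attach at lengths (27/20, 53/20); label the merged cluster EQ
  updated: d(EQ,H)=27/2, d(EQ,JV)=67/4, d(EQ,M)=47/2, d(EQ,U)=37/2, d(EQ,X)=14
iteration 3: select JV,U (d=25/2, Q=-531/4); attach at lengths (299/32, 101/32); label the merged cluster JUV
  updated: d(EQ,JUV)=91/8, d(H,JUV)=45/4, d(JUV,M)=73/4, d(JUV,X)=13
iteration 4: select M,X (d=12, Q=-331/4); attach at lengths (211/24, 77/24); label the merged cluster MX
  updated: d(EQ,MX)=51/4, d(H,MX)=7, d(JUV,MX)=77/8
iteration 5: select EQ,JUV (d=91/8, Q=-377/8); attach at lengths (225/32, 139/32); label the merged cluster EJQUV
  updated: d(EJQUV,H)=107/16, d(EJQUV,MX)=11/2
iteration 6: select EJQUV,H (d=107/16, Q=-307/16); attach at lengths (83/32, 131/32); label the merged cluster EHJQUV
  updated: d(EHJQUV,MX)=93/32
iteration 7: select EHJQUV,MX (d=93/32); attach at lengths (93/64, 93/64); label the merged cluster EHJMQUVX
final tree: ((((E:27/20,Q:53/20):225/32,((J:29/4,V:-21/4):299/32,U:101/32):139/32):83/32,H:131/32):93/64,(M:211/24,X:77/24):93/64)
total length: 1647/32

1647/32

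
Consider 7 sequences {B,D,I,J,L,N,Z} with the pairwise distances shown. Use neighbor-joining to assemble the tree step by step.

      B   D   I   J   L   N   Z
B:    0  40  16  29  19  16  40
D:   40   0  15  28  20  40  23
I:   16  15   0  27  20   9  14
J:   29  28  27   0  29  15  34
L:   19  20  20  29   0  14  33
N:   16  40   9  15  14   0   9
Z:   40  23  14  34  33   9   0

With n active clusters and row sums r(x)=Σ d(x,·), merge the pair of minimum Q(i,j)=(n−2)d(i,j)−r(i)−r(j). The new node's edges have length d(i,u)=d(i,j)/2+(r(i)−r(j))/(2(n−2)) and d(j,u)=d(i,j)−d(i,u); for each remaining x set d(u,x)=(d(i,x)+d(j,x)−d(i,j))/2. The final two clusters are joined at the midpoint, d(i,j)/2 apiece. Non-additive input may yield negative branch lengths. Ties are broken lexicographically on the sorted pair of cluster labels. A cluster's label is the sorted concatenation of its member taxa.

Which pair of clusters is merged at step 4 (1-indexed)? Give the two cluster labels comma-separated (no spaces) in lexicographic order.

BL,DI

1. join N+Z (d=9, Q=-211) ⇒ NZ; edges |N|=-1/2, |Z|=19/2
  updated: d(B,NZ)=47/2, d(D,NZ)=27, d(I,NZ)=7, d(J,NZ)=20, d(L,NZ)=19
2. join B+L (d=19, Q=-317/2) ⇒ BL; edges |B|=193/16, |L|=111/16
  updated: d(BL,D)=41/2, d(BL,I)=17/2, d(BL,J)=39/2, d(BL,NZ)=47/4
3. join D+I (d=15, Q=-103) ⇒ DI; edges |D|=13, |I|=2
  updated: d(BL,DI)=7, d(DI,J)=20, d(DI,NZ)=19/2
4. join BL+DI (d=7, Q=-243/4) ⇒ BDIL; edges |BL|=63/16, |DI|=49/16
  updated: d(BDIL,J)=65/4, d(BDIL,NZ)=57/8
5. join BDIL+J (d=65/4, Q=-347/8) ⇒ BDIJL; edges |BDIL|=27/16, |J|=233/16
  updated: d(BDIJL,NZ)=87/16
6. join BDIJL+NZ (d=87/16) ⇒ BDIJLNZ; edges |BDIJL|=87/32, |NZ|=87/32
final tree: ((((B:193/16,L:111/16):63/16,(D:13,I:2):49/16):27/16,J:233/16):87/32,(N:-1/2,Z:19/2):87/32)
total length: 1147/16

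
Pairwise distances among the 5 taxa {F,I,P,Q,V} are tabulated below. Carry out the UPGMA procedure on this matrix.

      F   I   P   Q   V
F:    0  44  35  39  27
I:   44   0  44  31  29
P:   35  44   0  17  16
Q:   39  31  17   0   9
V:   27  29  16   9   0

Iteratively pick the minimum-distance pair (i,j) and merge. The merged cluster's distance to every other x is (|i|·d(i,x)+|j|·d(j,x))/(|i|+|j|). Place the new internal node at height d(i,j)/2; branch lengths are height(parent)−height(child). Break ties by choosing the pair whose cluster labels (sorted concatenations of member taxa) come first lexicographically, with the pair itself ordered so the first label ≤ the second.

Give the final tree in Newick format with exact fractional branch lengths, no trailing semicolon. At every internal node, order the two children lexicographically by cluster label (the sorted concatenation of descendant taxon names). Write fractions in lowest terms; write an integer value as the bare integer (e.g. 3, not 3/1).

((F:101/6,(P:33/4,(Q:9/2,V:9/2):15/4):103/12):5/3,I:37/2)

iteration 1: select Q,V (d=9); attach at lengths (9/2, 9/2); label the merged cluster QV
  updated: d(F,QV)=33, d(I,QV)=30, d(P,QV)=33/2
iteration 2: select P,QV (d=33/2); attach at lengths (33/4, 15/4); label the merged cluster PQV
  updated: d(F,PQV)=101/3, d(I,PQV)=104/3
iteration 3: select F,PQV (d=101/3); attach at lengths (101/6, 103/12); label the merged cluster FPQV
  updated: d(FPQV,I)=37
iteration 4: select FPQV,I (d=37); attach at lengths (5/3, 37/2); label the merged cluster FIPQV
final tree: ((F:101/6,(P:33/4,(Q:9/2,V:9/2):15/4):103/12):5/3,I:37/2)
total length: 799/12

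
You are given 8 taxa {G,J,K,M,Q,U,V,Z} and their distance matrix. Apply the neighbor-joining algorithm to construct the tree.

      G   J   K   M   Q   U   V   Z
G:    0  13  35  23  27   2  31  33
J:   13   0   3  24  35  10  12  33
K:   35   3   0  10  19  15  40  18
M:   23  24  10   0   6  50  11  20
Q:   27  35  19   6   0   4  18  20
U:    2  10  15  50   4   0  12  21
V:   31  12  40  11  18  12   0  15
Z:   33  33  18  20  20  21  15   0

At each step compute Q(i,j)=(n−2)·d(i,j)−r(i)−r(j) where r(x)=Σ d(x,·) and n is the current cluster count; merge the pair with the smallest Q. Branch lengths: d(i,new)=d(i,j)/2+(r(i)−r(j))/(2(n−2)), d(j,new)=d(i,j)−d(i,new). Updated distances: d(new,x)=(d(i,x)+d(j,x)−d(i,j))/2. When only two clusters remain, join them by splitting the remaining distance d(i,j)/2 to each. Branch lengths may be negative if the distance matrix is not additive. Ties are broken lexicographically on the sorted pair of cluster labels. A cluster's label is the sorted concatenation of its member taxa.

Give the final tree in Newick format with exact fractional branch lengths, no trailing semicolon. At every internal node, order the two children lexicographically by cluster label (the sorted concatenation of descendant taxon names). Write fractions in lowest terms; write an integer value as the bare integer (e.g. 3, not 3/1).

(((((G:31/6,U:-19/6):35/4,(J:37/20,K:23/20):7):27/4,(M:11/4,Q:13/4):41/8):13/8,V:11/2):19/4,Z:19/4)

iteration 1: select G,U (d=2, Q=-266); attach at lengths (31/6, -19/6); label the merged cluster GU
  updated: d(GU,J)=21/2, d(GU,K)=24, d(GU,M)=71/2, d(GU,Q)=29/2, d(GU,V)=41/2, d(GU,Z)=26
iteration 2: select J,K (d=3, Q=-433/2); attach at lengths (37/20, 23/20); label the merged cluster JK
  updated: d(GU,JK)=63/4, d(JK,M)=31/2, d(JK,Q)=51/2, d(JK,V)=49/2, d(JK,Z)=24
iteration 3: select GU,JK (d=63/4, Q=-309/2); attach at lengths (35/4, 7); label the merged cluster GJKU
  updated: d(GJKU,M)=141/8, d(GJKU,Q)=97/8, d(GJKU,V)=117/8, d(GJKU,Z)=137/8
iteration 4: select M,Q (d=6, Q=-371/4); attach at lengths (11/4, 13/4); label the merged cluster MQ
  updated: d(GJKU,MQ)=95/8, d(MQ,V)=23/2, d(MQ,Z)=17
iteration 5: select GJKU,MQ (d=95/8, Q=-241/4); attach at lengths (27/4, 41/8); label the merged cluster GJKMQU
  updated: d(GJKMQU,V)=57/8, d(GJKMQU,Z)=89/8
iteration 6: select GJKMQU,V (d=57/8, Q=-133/4); attach at lengths (13/8, 11/2); label the merged cluster GJKMQUV
  updated: d(GJKMQUV,Z)=19/2
iteration 7: select GJKMQUV,Z (d=19/2); attach at lengths (19/4, 19/4); label the merged cluster GJKMQUVZ
final tree: (((((G:31/6,U:-19/6):35/4,(J:37/20,K:23/20):7):27/4,(M:11/4,Q:13/4):41/8):13/8,V:11/2):19/4,Z:19/4)
total length: 221/4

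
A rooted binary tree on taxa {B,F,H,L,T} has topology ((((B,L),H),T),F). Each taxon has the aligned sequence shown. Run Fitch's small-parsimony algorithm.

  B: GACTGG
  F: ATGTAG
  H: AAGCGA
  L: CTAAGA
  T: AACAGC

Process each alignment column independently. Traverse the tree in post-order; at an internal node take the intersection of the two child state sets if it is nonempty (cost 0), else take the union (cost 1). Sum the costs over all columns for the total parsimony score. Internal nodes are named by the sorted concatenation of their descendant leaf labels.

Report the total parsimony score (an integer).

[col 0] BL: children B:{G}, L:{C} ∪→ {C,G}; cost 1
[col 0] BHL: children BL:{C,G}, H:{A} ∪→ {A,C,G}; cost 1
[col 0] BHLT: children BHL:{A,C,G}, T:{A} ∩→ {A}; cost 0
[col 0] BFHLT: children BHLT:{A}, F:{A} ∩→ {A}; cost 0
[col 1] BL: children B:{A}, L:{T} ∪→ {A,T}; cost 1
[col 1] BHL: children BL:{A,T}, H:{A} ∩→ {A}; cost 0
[col 1] BHLT: children BHL:{A}, T:{A} ∩→ {A}; cost 0
[col 1] BFHLT: children BHLT:{A}, F:{T} ∪→ {A,T}; cost 1
[col 2] BL: children B:{C}, L:{A} ∪→ {A,C}; cost 1
[col 2] BHL: children BL:{A,C}, H:{G} ∪→ {A,C,G}; cost 1
[col 2] BHLT: children BHL:{A,C,G}, T:{C} ∩→ {C}; cost 0
[col 2] BFHLT: children BHLT:{C}, F:{G} ∪→ {C,G}; cost 1
[col 3] BL: children B:{T}, L:{A} ∪→ {A,T}; cost 1
[col 3] BHL: children BL:{A,T}, H:{C} ∪→ {A,C,T}; cost 1
[col 3] BHLT: children BHL:{A,C,T}, T:{A} ∩→ {A}; cost 0
[col 3] BFHLT: children BHLT:{A}, F:{T} ∪→ {A,T}; cost 1
[col 4] BL: children B:{G}, L:{G} ∩→ {G}; cost 0
[col 4] BHL: children BL:{G}, H:{G} ∩→ {G}; cost 0
[col 4] BHLT: children BHL:{G}, T:{G} ∩→ {G}; cost 0
[col 4] BFHLT: children BHLT:{G}, F:{A} ∪→ {A,G}; cost 1
[col 5] BL: children B:{G}, L:{A} ∪→ {A,G}; cost 1
[col 5] BHL: children BL:{A,G}, H:{A} ∩→ {A}; cost 0
[col 5] BHLT: children BHL:{A}, T:{C} ∪→ {A,C}; cost 1
[col 5] BFHLT: children BHLT:{A,C}, F:{G} ∪→ {A,C,G}; cost 1
per-site changes: [2, 2, 3, 3, 1, 3]; total = 14

14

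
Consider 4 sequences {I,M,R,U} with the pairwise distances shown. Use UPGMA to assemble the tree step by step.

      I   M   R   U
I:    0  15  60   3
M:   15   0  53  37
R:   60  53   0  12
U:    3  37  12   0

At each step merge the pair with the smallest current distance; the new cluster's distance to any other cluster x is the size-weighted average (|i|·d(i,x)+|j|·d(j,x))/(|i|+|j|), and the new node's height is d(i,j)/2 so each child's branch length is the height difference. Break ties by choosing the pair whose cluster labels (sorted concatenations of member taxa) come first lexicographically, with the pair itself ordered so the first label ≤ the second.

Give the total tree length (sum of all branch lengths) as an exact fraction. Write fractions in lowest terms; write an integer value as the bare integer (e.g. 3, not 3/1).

iteration 1: select I,U (d=3); attach at lengths (3/2, 3/2); label the merged cluster IU
  updated: d(IU,M)=26, d(IU,R)=36
iteration 2: select IU,M (d=26); attach at lengths (23/2, 13); label the merged cluster IMU
  updated: d(IMU,R)=125/3
iteration 3: select IMU,R (d=125/3); attach at lengths (47/6, 125/6); label the merged cluster IMRU
final tree: (((I:3/2,U:3/2):23/2,M:13):47/6,R:125/6)
total length: 337/6

337/6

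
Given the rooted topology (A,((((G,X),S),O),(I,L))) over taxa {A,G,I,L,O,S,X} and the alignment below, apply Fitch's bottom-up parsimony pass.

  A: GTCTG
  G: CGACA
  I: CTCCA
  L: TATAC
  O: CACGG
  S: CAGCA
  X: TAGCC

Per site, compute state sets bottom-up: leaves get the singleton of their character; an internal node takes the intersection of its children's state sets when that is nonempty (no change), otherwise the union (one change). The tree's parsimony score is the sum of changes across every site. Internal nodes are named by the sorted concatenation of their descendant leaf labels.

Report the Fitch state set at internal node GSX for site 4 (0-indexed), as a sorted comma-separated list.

GX@0: {C} ∪ {T} = {C,T} (union, +1)
GSX@0: {C,T} ∩ {C} = {C} (intersection, +0)
GOSX@0: {C} ∩ {C} = {C} (intersection, +0)
IL@0: {C} ∪ {T} = {C,T} (union, +1)
GILOSX@0: {C} ∩ {C,T} = {C} (intersection, +0)
AGILOSX@0: {G} ∪ {C} = {C,G} (union, +1)
GX@1: {G} ∪ {A} = {A,G} (union, +1)
GSX@1: {A,G} ∩ {A} = {A} (intersection, +0)
GOSX@1: {A} ∩ {A} = {A} (intersection, +0)
IL@1: {T} ∪ {A} = {A,T} (union, +1)
GILOSX@1: {A} ∩ {A,T} = {A} (intersection, +0)
AGILOSX@1: {T} ∪ {A} = {A,T} (union, +1)
GX@2: {A} ∪ {G} = {A,G} (union, +1)
GSX@2: {A,G} ∩ {G} = {G} (intersection, +0)
GOSX@2: {G} ∪ {C} = {C,G} (union, +1)
IL@2: {C} ∪ {T} = {C,T} (union, +1)
GILOSX@2: {C,G} ∩ {C,T} = {C} (intersection, +0)
AGILOSX@2: {C} ∩ {C} = {C} (intersection, +0)
GX@3: {C} ∩ {C} = {C} (intersection, +0)
GSX@3: {C} ∩ {C} = {C} (intersection, +0)
GOSX@3: {C} ∪ {G} = {C,G} (union, +1)
IL@3: {C} ∪ {A} = {A,C} (union, +1)
GILOSX@3: {C,G} ∩ {A,C} = {C} (intersection, +0)
AGILOSX@3: {T} ∪ {C} = {C,T} (union, +1)
GX@4: {A} ∪ {C} = {A,C} (union, +1)
GSX@4: {A,C} ∩ {A} = {A} (intersection, +0)
GOSX@4: {A} ∪ {G} = {A,G} (union, +1)
IL@4: {A} ∪ {C} = {A,C} (union, +1)
GILOSX@4: {A,G} ∩ {A,C} = {A} (intersection, +0)
AGILOSX@4: {G} ∪ {A} = {A,G} (union, +1)
per-site changes: [3, 3, 3, 3, 4]; total = 16

A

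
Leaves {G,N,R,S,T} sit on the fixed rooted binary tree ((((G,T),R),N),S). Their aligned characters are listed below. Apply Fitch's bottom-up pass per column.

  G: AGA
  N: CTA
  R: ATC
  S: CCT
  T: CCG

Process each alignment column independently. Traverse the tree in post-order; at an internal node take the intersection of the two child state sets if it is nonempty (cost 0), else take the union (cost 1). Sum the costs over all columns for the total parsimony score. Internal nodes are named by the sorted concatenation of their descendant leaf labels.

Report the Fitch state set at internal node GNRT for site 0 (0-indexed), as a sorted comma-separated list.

A,C

GT@0: {A} ∪ {C} = {A,C} (union, +1)
GRT@0: {A,C} ∩ {A} = {A} (intersection, +0)
GNRT@0: {A} ∪ {C} = {A,C} (union, +1)
GNRST@0: {A,C} ∩ {C} = {C} (intersection, +0)
GT@1: {G} ∪ {C} = {C,G} (union, +1)
GRT@1: {C,G} ∪ {T} = {C,G,T} (union, +1)
GNRT@1: {C,G,T} ∩ {T} = {T} (intersection, +0)
GNRST@1: {T} ∪ {C} = {C,T} (union, +1)
GT@2: {A} ∪ {G} = {A,G} (union, +1)
GRT@2: {A,G} ∪ {C} = {A,C,G} (union, +1)
GNRT@2: {A,C,G} ∩ {A} = {A} (intersection, +0)
GNRST@2: {A} ∪ {T} = {A,T} (union, +1)
per-site changes: [2, 3, 3]; total = 8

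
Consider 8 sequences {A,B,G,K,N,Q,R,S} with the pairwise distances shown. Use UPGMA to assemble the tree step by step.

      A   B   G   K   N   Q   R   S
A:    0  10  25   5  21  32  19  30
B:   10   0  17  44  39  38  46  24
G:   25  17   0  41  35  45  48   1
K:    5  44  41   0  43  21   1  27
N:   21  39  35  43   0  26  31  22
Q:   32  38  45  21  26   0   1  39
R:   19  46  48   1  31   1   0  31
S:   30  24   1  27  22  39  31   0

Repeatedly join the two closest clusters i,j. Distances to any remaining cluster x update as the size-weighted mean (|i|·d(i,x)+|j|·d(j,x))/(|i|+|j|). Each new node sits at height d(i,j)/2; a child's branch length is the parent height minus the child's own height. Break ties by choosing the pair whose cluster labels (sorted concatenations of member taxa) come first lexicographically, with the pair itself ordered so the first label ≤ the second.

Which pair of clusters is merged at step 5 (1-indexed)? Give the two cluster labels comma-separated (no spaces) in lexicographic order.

step 1: merge (G,S) at d=1; branch lengths G→1/2, S→1/2; new cluster GS
  updated: d(A,GS)=55/2, d(B,GS)=41/2, d(GS,K)=34, d(GS,N)=57/2, d(GS,Q)=42, d(GS,R)=79/2
step 2: merge (K,R) at d=1; branch lengths K→1/2, R→1/2; new cluster KR
  updated: d(A,KR)=12, d(B,KR)=45, d(GS,KR)=147/4, d(KR,N)=37, d(KR,Q)=11
step 3: merge (A,B) at d=10; branch lengths A→5, B→5; new cluster AB
  updated: d(AB,GS)=24, d(AB,KR)=57/2, d(AB,N)=30, d(AB,Q)=35
step 4: merge (KR,Q) at d=11; branch lengths KR→5, Q→11/2; new cluster KQR
  updated: d(AB,KQR)=92/3, d(GS,KQR)=77/2, d(KQR,N)=100/3
step 5: merge (AB,GS) at d=24; branch lengths AB→7, GS→23/2; new cluster ABGS
  updated: d(ABGS,KQR)=415/12, d(ABGS,N)=117/4
step 6: merge (ABGS,N) at d=117/4; branch lengths ABGS→21/8, N→117/8; new cluster ABGNS
  updated: d(ABGNS,KQR)=103/3
step 7: merge (ABGNS,KQR) at d=103/3; branch lengths ABGNS→61/24, KQR→35/3; new cluster ABGKNQRS
final tree: ((((A:5,B:5):7,(G:1/2,S:1/2):23/2):21/8,N:117/8):61/24,((K:1/2,R:1/2):5,Q:11/2):35/3)
total length: 1739/24

AB,GS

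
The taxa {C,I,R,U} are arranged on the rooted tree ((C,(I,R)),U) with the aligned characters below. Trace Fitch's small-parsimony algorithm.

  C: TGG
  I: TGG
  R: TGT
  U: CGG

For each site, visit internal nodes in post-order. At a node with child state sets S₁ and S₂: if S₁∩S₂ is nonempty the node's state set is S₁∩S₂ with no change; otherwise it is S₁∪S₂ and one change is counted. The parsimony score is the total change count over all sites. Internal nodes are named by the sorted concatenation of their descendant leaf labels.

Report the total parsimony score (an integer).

2

IR@0: {T} ∩ {T} = {T} (intersection, +0)
CIR@0: {T} ∩ {T} = {T} (intersection, +0)
CIRU@0: {T} ∪ {C} = {C,T} (union, +1)
IR@1: {G} ∩ {G} = {G} (intersection, +0)
CIR@1: {G} ∩ {G} = {G} (intersection, +0)
CIRU@1: {G} ∩ {G} = {G} (intersection, +0)
IR@2: {G} ∪ {T} = {G,T} (union, +1)
CIR@2: {G} ∩ {G,T} = {G} (intersection, +0)
CIRU@2: {G} ∩ {G} = {G} (intersection, +0)
per-site changes: [1, 0, 1]; total = 2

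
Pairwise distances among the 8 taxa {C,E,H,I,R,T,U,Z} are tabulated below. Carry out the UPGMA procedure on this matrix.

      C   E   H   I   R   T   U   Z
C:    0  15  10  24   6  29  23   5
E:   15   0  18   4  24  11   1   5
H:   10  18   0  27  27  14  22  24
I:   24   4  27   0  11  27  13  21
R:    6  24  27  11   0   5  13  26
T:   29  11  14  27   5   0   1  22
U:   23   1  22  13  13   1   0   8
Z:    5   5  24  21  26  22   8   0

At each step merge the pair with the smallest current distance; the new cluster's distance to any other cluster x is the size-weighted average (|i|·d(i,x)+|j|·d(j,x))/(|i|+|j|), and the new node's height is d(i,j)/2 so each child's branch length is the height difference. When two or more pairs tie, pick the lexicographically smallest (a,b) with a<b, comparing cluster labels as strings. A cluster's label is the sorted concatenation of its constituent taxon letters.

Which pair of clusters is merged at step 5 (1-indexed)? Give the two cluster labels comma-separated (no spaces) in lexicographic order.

EIU,RT

iteration 1: select E,U (d=1); attach at lengths (1/2, 1/2); label the merged cluster EU
  updated: d(C,EU)=19, d(EU,H)=20, d(EU,I)=17/2, d(EU,R)=37/2, d(EU,T)=6, d(EU,Z)=13/2
iteration 2: select C,Z (d=5); attach at lengths (5/2, 5/2); label the merged cluster CZ
  updated: d(CZ,EU)=51/4, d(CZ,H)=17, d(CZ,I)=45/2, d(CZ,R)=16, d(CZ,T)=51/2
iteration 3: select R,T (d=5); attach at lengths (5/2, 5/2); label the merged cluster RT
  updated: d(CZ,RT)=83/4, d(EU,RT)=49/4, d(H,RT)=41/2, d(I,RT)=19
iteration 4: select EU,I (d=17/2); attach at lengths (15/4, 17/4); label the merged cluster EIU
  updated: d(CZ,EIU)=16, d(EIU,H)=67/3, d(EIU,RT)=29/2
iteration 5: select EIU,RT (d=29/2); attach at lengths (3, 19/4); label the merged cluster EIRTU
  updated: d(CZ,EIRTU)=179/10, d(EIRTU,H)=108/5
iteration 6: select CZ,H (d=17); attach at lengths (6, 17/2); label the merged cluster CHZ
  updated: d(CHZ,EIRTU)=287/15
iteration 7: select CHZ,EIRTU (d=287/15); attach at lengths (16/15, 139/60); label the merged cluster CEHIRTUZ
final tree: (((C:5/2,Z:5/2):6,H:17/2):16/15,(((E:1/2,U:1/2):15/4,I:17/4):3,(R:5/2,T:5/2):19/4):139/60)
total length: 1339/30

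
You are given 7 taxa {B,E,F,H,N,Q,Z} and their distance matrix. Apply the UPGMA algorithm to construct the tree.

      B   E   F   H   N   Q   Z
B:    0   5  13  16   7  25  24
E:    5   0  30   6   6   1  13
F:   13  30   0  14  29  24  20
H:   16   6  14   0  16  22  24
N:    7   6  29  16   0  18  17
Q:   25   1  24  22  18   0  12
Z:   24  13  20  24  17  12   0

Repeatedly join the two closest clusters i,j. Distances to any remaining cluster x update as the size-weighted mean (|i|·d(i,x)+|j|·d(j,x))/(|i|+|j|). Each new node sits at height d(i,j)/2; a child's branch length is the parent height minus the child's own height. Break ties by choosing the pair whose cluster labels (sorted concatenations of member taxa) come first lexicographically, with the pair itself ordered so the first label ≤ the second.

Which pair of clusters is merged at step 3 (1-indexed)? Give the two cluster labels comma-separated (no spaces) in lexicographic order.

1. join E+Q (d=1) ⇒ EQ; edges |E|=1/2, |Q|=1/2
  updated: d(B,EQ)=15, d(EQ,F)=27, d(EQ,H)=14, d(EQ,N)=12, d(EQ,Z)=25/2
2. join B+N (d=7) ⇒ BN; edges |B|=7/2, |N|=7/2
  updated: d(BN,EQ)=27/2, d(BN,F)=21, d(BN,H)=16, d(BN,Z)=41/2
3. join EQ+Z (d=25/2) ⇒ EQZ; edges |EQ|=23/4, |Z|=25/4
  updated: d(BN,EQZ)=95/6, d(EQZ,F)=74/3, d(EQZ,H)=52/3
4. join F+H (d=14) ⇒ FH; edges |F|=7, |H|=7
  updated: d(BN,FH)=37/2, d(EQZ,FH)=21
5. join BN+EQZ (d=95/6) ⇒ BENQZ; edges |BN|=53/12, |EQZ|=5/3
  updated: d(BENQZ,FH)=20
6. join BENQZ+FH (d=20) ⇒ BEFHNQZ; edges |BENQZ|=25/12, |FH|=3
final tree: (((B:7/2,N:7/2):53/12,((E:1/2,Q:1/2):23/4,Z:25/4):5/3):25/12,(F:7,H:7):3)
total length: 271/6

EQ,Z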